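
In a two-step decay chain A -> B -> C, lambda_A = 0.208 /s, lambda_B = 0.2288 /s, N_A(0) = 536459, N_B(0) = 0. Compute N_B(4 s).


N_B(t) = lambda_A * N_A0 / (lambda_B - lambda_A) * [exp(-lambda_A*t) - exp(-lambda_B*t)]
exp(-0.208*4) = 0.4351781; exp(-0.2288*4) = 0.4004365
N_B = 0.208 * 536459 / (0.2288 - 0.208) * (0.4351781 - 0.4004365)
N_B = 186374

186374


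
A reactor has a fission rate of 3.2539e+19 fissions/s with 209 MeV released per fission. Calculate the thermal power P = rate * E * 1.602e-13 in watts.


P = fission_rate * E_MeV * 1.602e-13
P = 3.2539e+19 * 209 * 1.602e-13
P = 1.0895e+09 W

1.0895e+09


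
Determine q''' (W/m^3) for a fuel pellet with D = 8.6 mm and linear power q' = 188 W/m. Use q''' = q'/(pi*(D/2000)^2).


r = D / 2 / 1000 = 8.6 / 2 / 1000 = 0.0043 m
q''' = q' / (pi * r^2)
q''' = 188 / (pi * 0.0043^2)
q''' = 3.2365e+06 W/m^3

3.2365e+06


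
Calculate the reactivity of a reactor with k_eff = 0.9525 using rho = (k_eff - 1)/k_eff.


rho = (k_eff - 1) / k_eff
rho = (0.9525 - 1) / 0.9525
rho = -0.049869

-0.049869


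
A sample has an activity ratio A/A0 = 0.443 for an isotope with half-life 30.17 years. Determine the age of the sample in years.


lambda = ln(2) / t_half = ln(2) / 30.17 = 0.02297472 /yr
t = -ln(A/A0) / lambda
t = -ln(0.443) / 0.02297472
t = 35.438 yr

35.438


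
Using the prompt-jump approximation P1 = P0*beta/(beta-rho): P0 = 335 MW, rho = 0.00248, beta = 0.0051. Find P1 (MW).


P1/P0 = beta / (beta - rho)
P1/P0 = 0.0051 / (0.0051 - 0.00248) = 1.946565
P1 = 335 * 1.946565 = 652.10 MW

652.10


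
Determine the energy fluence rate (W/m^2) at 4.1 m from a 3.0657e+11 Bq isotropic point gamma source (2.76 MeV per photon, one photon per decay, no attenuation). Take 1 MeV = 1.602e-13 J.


psi = A * E * 1.602e-13 / (4*pi*r^2)
psi = 3.0657e+11 * 2.76 * 1.602e-13 / (4*pi*4.1^2)
psi = 6.4169e-04 W/m^2

6.4169e-04


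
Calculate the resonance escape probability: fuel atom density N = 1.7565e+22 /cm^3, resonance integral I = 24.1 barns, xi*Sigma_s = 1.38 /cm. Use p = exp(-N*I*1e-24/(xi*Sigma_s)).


p = exp(-N * I * 1e-24 / (xi*Sigma_s))
p = exp(-1.7565e+22 * 24.1 * 1e-24 / 1.38)
p = 0.73583

0.73583


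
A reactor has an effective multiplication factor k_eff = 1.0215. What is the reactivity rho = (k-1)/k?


rho = (k_eff - 1) / k_eff
rho = (1.0215 - 1) / 1.0215
rho = 0.021047

0.021047


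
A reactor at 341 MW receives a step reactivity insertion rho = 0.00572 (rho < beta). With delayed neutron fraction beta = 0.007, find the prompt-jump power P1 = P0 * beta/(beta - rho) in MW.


P1/P0 = beta / (beta - rho)
P1/P0 = 0.007 / (0.007 - 0.00572) = 5.468750
P1 = 341 * 5.468750 = 1864.8 MW

1864.8


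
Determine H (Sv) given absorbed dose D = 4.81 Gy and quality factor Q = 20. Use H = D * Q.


H = D * Q
H = 4.81 * 20
H = 96.200 Sv

96.200


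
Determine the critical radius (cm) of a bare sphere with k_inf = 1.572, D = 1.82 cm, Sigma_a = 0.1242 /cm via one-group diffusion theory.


L^2 = D / Sigma_a = 1.82 / 0.1242 = 14.65378 cm^2
B_m^2 = (k_inf - 1) / L^2 = (1.572 - 1) / 14.65378 = 0.03903430 /cm^2
For a bare sphere: B_g = pi/R, so R_c = pi / sqrt(B_m^2)
R_c = pi / sqrt(0.03903430) = 15.901 cm

15.901


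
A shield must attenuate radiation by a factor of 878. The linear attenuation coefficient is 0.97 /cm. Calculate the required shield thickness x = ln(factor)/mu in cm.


x = ln(factor) / mu
x = ln(878) / 0.97
x = 6.9873 cm

6.9873


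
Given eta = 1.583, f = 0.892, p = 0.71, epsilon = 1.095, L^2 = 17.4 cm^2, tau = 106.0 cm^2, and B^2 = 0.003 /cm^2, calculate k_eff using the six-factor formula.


k_inf = eta*f*p*eps = 1.583*0.892*0.71*1.095 = 1.097787
P_TNL = 1/(1 + L^2*B^2) = 1/(1 + 17.4*0.003) = 0.9503897
P_FNL = exp(-B^2*tau) = exp(-0.003*106.0) = 0.7276028
k_eff = k_inf * P_TNL * P_FNL = 1.097787 * 0.9503897 * 0.7276028
k_eff = 0.75913

0.75913


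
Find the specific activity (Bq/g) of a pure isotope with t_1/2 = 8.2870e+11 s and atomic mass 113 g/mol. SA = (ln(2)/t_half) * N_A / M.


lambda = ln(2) / t_half = ln(2) / 8.2870e+11 = 8.364272e-13 /s
SA = lambda * N_A / M
SA = 8.364272e-13 * 6.022e23 / 113
SA = 4.4575e+09 Bq/g

4.4575e+09


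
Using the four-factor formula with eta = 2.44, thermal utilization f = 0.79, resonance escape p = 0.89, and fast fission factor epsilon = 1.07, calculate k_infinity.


k_inf = eta * f * p * epsilon
k_inf = 2.44 * 0.79 * 0.89 * 1.07
k_inf = 1.8357

1.8357


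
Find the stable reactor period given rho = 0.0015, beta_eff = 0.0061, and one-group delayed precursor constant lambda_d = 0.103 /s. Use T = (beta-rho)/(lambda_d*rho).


T = (beta - rho) / (lambda_d * rho)
T = (0.0061 - 0.0015) / (0.103 * 0.0015)
T = 29.773 s

29.773


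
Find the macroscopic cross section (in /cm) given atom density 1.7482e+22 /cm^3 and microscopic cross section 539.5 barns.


Sigma = N * sigma_barns * 1e-24
Sigma = 1.7482e+22 * 539.5 * 1e-24
Sigma = 9.4315 /cm

9.4315


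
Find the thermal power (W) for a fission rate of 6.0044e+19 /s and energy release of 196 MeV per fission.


P = fission_rate * E_MeV * 1.602e-13
P = 6.0044e+19 * 196 * 1.602e-13
P = 1.8853e+09 W

1.8853e+09


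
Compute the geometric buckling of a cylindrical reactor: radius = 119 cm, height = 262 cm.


B^2 = (2.405/R)^2 + (pi/H)^2
B^2 = (2.405/119)^2 + (pi/262)^2
B^2 = 5.5223e-04 /cm^2

5.5223e-04


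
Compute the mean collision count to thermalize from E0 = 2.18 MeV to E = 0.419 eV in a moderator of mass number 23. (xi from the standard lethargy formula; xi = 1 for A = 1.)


xi = 1 + (A-1)^2/(2A)*ln((A-1)/(A+1)) = 0.08448899 (for A = 23)
n = ln(E0/E) / xi
n = ln(2.18e6 / 0.419) / 0.08448899
n = ln(5.202864e+06) / 0.08448899 = 183.04

183.04


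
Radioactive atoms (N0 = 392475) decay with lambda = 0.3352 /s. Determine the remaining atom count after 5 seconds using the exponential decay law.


N = N0 * exp(-lambda * t)
N = 392475 * exp(-0.3352 * 5)
N = 73440

73440


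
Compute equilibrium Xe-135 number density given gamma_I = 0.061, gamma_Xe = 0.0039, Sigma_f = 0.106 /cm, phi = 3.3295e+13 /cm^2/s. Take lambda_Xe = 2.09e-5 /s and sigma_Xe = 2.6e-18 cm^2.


Xe_eq = (gamma_I + gamma_Xe) * Sigma_f * phi / (lambda_Xe + sigma_Xe * phi)
Numerator = (0.061 + 0.0039) * 0.106 * 3.3295e+13 = 2.290496e+11
Denominator = 2.09e-5 + 2.6e-18 * 3.3295e+13 = 1.074670e-04
Xe_eq = 2.290496e+11 / 1.074670e-04 = 2.1313e+15 /cm^3

2.1313e+15


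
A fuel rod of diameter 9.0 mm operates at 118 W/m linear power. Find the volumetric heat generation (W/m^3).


r = D / 2 / 1000 = 9.0 / 2 / 1000 = 0.0045 m
q''' = q' / (pi * r^2)
q''' = 118 / (pi * 0.0045^2)
q''' = 1.8548e+06 W/m^3

1.8548e+06


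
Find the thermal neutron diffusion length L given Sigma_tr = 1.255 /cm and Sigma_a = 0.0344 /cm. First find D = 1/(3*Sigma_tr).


D = 1 / (3 * Sigma_tr) = 1 / (3 * 1.255) = 0.2656042 cm
L = sqrt(D / Sigma_a)
L = sqrt(0.2656042 / 0.0344)
L = 2.7787 cm

2.7787


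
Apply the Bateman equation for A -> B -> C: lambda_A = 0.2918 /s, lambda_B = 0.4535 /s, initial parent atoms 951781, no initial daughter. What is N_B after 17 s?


N_B(t) = lambda_A * N_A0 / (lambda_B - lambda_A) * [exp(-lambda_A*t) - exp(-lambda_B*t)]
exp(-0.2918*17) = 0.007008721; exp(-0.4535*17) = 4.485457e-04
N_B = 0.2918 * 951781 / (0.4535 - 0.2918) * (0.007008721 - 4.485457e-04)
N_B = 11268

11268


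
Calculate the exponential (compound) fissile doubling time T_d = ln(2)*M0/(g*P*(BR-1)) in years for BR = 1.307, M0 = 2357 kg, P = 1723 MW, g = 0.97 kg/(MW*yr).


Breeding gain G = BR - 1 = 1.307 - 1 = 0.307
Fissile production rate = g * P * G = 0.97 * 1723 * 0.307 = 513.09217 kg/yr
T_d = ln(2) * M0 / (g * P * G)
T_d = ln(2) * 2357 / 513.09217 = 3.1841 yr

3.1841


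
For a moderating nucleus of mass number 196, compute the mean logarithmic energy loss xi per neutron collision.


xi = 1 + (A-1)^2/(2A) * ln((A-1)/(A+1))
xi = 1 + (196-1)^2/(2*196) * ln((196-1)/(196 +1))
xi = 0.010169

0.010169


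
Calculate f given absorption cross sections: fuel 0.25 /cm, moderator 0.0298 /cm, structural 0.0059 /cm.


f = Sigma_a_fuel / (Sigma_a_fuel + Sigma_a_mod + Sigma_a_other)
f = 0.25 / (0.25 + 0.0298 + 0.0059)
f = 0.87504

0.87504


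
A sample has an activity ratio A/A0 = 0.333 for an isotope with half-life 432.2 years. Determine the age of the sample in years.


lambda = ln(2) / t_half = ln(2) / 432.2 = 0.001603765 /yr
t = -ln(A/A0) / lambda
t = -ln(0.333) / 0.001603765
t = 685.64 yr

685.64


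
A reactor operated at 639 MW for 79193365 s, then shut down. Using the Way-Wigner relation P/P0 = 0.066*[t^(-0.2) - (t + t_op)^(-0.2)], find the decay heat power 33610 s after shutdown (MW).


P/P0 = 0.066 * [t^(-0.2) - (t + t_op)^(-0.2)]
P/P0 = 0.066 * [33610^(-0.2) - (33610 + 79193365)^(-0.2)]
P/P0 = 0.066 * [0.1243673 - 0.02631633] = 0.006471364
P = 639 * 0.006471364 = 4.1352 MW

4.1352


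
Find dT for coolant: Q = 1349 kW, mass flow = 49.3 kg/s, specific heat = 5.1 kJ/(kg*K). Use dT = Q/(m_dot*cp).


dT = Q / (m_dot * cp)
dT = 1349 / (49.3 * 5.1)
dT = 5.3653 C

5.3653


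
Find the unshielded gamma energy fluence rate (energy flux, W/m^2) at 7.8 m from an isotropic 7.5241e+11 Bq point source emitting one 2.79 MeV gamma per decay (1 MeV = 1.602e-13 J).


psi = A * E * 1.602e-13 / (4*pi*r^2)
psi = 7.5241e+11 * 2.79 * 1.602e-13 / (4*pi*7.8^2)
psi = 4.3987e-04 W/m^2

4.3987e-04


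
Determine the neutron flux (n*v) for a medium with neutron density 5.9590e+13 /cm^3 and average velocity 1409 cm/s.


phi = n * v
phi = 5.9590e+13 * 1409
phi = 8.3962e+16 /cm^2/s

8.3962e+16


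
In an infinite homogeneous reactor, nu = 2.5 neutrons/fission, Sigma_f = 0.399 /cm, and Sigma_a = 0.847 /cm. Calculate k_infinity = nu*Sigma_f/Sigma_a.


k_inf = nu * Sigma_f / Sigma_a
k_inf = 2.5 * 0.399 / 0.847
k_inf = 1.1777

1.1777


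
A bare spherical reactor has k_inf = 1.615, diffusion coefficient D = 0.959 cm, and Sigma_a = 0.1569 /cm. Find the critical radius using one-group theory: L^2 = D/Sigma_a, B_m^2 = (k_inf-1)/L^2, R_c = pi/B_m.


L^2 = D / Sigma_a = 0.959 / 0.1569 = 6.112173 cm^2
B_m^2 = (k_inf - 1) / L^2 = (1.615 - 1) / 6.112173 = 0.1006189 /cm^2
For a bare sphere: B_g = pi/R, so R_c = pi / sqrt(B_m^2)
R_c = pi / sqrt(0.1006189) = 9.9040 cm

9.9040


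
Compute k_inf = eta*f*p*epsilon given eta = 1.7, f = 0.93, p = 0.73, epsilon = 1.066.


k_inf = eta * f * p * epsilon
k_inf = 1.7 * 0.93 * 0.73 * 1.066
k_inf = 1.2303

1.2303


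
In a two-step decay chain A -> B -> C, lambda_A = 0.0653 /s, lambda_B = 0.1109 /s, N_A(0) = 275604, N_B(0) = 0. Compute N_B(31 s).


N_B(t) = lambda_A * N_A0 / (lambda_B - lambda_A) * [exp(-lambda_A*t) - exp(-lambda_B*t)]
exp(-0.0653*31) = 0.1320863; exp(-0.1109*31) = 0.03213209
N_B = 0.0653 * 275604 / (0.1109 - 0.0653) * (0.1320863 - 0.03213209)
N_B = 39449

39449


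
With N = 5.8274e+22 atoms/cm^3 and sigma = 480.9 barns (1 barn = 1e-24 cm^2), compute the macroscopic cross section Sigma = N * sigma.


Sigma = N * sigma_barns * 1e-24
Sigma = 5.8274e+22 * 480.9 * 1e-24
Sigma = 28.024 /cm

28.024


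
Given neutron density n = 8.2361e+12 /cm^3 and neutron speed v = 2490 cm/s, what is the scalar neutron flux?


phi = n * v
phi = 8.2361e+12 * 2490
phi = 2.0508e+16 /cm^2/s

2.0508e+16


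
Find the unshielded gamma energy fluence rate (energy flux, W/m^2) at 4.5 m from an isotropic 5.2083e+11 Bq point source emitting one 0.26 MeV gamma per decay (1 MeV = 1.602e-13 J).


psi = A * E * 1.602e-13 / (4*pi*r^2)
psi = 5.2083e+11 * 0.26 * 1.602e-13 / (4*pi*4.5^2)
psi = 8.5251e-05 W/m^2

8.5251e-05


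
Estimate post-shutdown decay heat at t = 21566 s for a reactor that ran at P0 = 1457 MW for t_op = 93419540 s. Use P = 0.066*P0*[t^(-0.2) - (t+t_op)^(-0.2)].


P/P0 = 0.066 * [t^(-0.2) - (t + t_op)^(-0.2)]
P/P0 = 0.066 * [21566^(-0.2) - (21566 + 93419540)^(-0.2)]
P/P0 = 0.066 * [0.1359083 - 0.02546199] = 0.007289456
P = 1457 * 0.007289456 = 10.621 MW

10.621


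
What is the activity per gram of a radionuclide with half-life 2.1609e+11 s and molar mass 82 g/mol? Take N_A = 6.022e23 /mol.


lambda = ln(2) / t_half = ln(2) / 2.1609e+11 = 3.207678e-12 /s
SA = lambda * N_A / M
SA = 3.207678e-12 * 6.022e23 / 82
SA = 2.3557e+10 Bq/g

2.3557e+10


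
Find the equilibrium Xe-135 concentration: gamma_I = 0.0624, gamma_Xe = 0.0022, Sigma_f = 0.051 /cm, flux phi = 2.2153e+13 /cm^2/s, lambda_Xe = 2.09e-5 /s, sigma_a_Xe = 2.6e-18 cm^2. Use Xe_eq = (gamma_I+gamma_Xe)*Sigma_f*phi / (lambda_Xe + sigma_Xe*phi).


Xe_eq = (gamma_I + gamma_Xe) * Sigma_f * phi / (lambda_Xe + sigma_Xe * phi)
Numerator = (0.0624 + 0.0022) * 0.051 * 2.2153e+13 = 7.298527e+10
Denominator = 2.09e-5 + 2.6e-18 * 2.2153e+13 = 7.849780e-05
Xe_eq = 7.298527e+10 / 7.849780e-05 = 9.2977e+14 /cm^3

9.2977e+14


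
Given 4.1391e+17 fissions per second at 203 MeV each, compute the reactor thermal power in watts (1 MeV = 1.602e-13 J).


P = fission_rate * E_MeV * 1.602e-13
P = 4.1391e+17 * 203 * 1.602e-13
P = 1.3461e+07 W

1.3461e+07


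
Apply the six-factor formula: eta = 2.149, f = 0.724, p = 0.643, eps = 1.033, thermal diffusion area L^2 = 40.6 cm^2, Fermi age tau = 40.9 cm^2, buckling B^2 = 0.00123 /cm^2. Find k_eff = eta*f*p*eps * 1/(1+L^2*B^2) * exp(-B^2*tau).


k_inf = eta*f*p*eps = 2.149*0.724*0.643*1.033 = 1.033442
P_TNL = 1/(1 + L^2*B^2) = 1/(1 + 40.6*0.00123) = 0.9524372
P_FNL = exp(-B^2*tau) = exp(-0.00123*40.9) = 0.9509374
k_eff = k_inf * P_TNL * P_FNL = 1.033442 * 0.9524372 * 0.9509374
k_eff = 0.93600

0.93600


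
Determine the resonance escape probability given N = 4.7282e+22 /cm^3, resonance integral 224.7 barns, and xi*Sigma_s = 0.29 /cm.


p = exp(-N * I * 1e-24 / (xi*Sigma_s))
p = exp(-4.7282e+22 * 224.7 * 1e-24 / 0.29)
p = 1.2287e-16

1.2287e-16


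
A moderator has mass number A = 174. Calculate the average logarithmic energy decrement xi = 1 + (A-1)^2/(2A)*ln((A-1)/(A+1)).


xi = 1 + (A-1)^2/(2A) * ln((A-1)/(A+1))
xi = 1 + (174-1)^2/(2*174) * ln((174-1)/(174 +1))
xi = 0.011450

0.011450


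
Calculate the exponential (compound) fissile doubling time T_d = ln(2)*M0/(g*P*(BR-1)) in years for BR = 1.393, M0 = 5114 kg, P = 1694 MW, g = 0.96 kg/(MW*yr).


Breeding gain G = BR - 1 = 1.393 - 1 = 0.393
Fissile production rate = g * P * G = 0.96 * 1694 * 0.393 = 639.11232 kg/yr
T_d = ln(2) * M0 / (g * P * G)
T_d = ln(2) * 5114 / 639.11232 = 5.5464 yr

5.5464


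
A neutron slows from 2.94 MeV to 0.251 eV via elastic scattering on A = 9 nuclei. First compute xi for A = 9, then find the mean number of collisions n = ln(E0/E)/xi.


xi = 1 + (A-1)^2/(2A)*ln((A-1)/(A+1)) = 0.2066007 (for A = 9)
n = ln(E0/E) / xi
n = ln(2.94e6 / 0.251) / 0.2066007
n = ln(1.171315e+07) / 0.2066007 = 78.781

78.781


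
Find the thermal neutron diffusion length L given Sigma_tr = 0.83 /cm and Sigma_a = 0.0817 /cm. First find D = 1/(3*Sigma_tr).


D = 1 / (3 * Sigma_tr) = 1 / (3 * 0.83) = 0.4016064 cm
L = sqrt(D / Sigma_a)
L = sqrt(0.4016064 / 0.0817)
L = 2.2171 cm

2.2171


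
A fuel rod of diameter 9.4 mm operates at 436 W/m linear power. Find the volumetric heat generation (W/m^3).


r = D / 2 / 1000 = 9.4 / 2 / 1000 = 0.0047 m
q''' = q' / (pi * r^2)
q''' = 436 / (pi * 0.0047^2)
q''' = 6.2826e+06 W/m^3

6.2826e+06


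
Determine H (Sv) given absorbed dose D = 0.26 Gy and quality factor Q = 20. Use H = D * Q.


H = D * Q
H = 0.26 * 20
H = 5.2000 Sv

5.2000


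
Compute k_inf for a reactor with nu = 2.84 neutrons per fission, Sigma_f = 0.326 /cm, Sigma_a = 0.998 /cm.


k_inf = nu * Sigma_f / Sigma_a
k_inf = 2.84 * 0.326 / 0.998
k_inf = 0.92770

0.92770


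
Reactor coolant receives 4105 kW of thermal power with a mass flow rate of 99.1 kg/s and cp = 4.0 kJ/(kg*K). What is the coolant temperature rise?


dT = Q / (m_dot * cp)
dT = 4105 / (99.1 * 4.0)
dT = 10.356 C

10.356


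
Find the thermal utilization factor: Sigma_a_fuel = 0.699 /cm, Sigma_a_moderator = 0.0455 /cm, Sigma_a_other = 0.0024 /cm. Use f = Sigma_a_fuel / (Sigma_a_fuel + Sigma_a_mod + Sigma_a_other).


f = Sigma_a_fuel / (Sigma_a_fuel + Sigma_a_mod + Sigma_a_other)
f = 0.699 / (0.699 + 0.0455 + 0.0024)
f = 0.93587

0.93587


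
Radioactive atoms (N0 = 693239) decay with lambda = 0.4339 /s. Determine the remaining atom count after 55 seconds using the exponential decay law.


N = N0 * exp(-lambda * t)
N = 693239 * exp(-0.4339 * 55)
N = 2.9968e-05

2.9968e-05


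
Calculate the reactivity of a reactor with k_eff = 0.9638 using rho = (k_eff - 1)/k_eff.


rho = (k_eff - 1) / k_eff
rho = (0.9638 - 1) / 0.9638
rho = -0.037560

-0.037560


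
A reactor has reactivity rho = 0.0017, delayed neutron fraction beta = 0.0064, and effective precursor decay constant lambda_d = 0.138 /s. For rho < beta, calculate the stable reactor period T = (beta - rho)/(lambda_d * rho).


T = (beta - rho) / (lambda_d * rho)
T = (0.0064 - 0.0017) / (0.138 * 0.0017)
T = 20.034 s

20.034


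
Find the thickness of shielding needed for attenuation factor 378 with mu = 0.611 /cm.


x = ln(factor) / mu
x = ln(378) / 0.611
x = 9.7134 cm

9.7134


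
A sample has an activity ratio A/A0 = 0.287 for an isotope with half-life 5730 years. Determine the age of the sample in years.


lambda = ln(2) / t_half = ln(2) / 5730 = 1.209681e-04 /yr
t = -ln(A/A0) / lambda
t = -ln(0.287) / 1.209681e-04
t = 10319 yr

10319


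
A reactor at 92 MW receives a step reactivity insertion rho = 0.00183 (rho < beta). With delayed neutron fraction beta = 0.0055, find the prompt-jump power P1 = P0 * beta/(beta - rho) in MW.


P1/P0 = beta / (beta - rho)
P1/P0 = 0.0055 / (0.0055 - 0.00183) = 1.498638
P1 = 92 * 1.498638 = 137.87 MW

137.87


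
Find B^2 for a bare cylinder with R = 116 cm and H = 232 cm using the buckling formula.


B^2 = (2.405/R)^2 + (pi/H)^2
B^2 = (2.405/116)^2 + (pi/232)^2
B^2 = 6.1322e-04 /cm^2

6.1322e-04


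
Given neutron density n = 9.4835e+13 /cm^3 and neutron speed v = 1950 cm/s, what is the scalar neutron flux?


phi = n * v
phi = 9.4835e+13 * 1950
phi = 1.8493e+17 /cm^2/s

1.8493e+17


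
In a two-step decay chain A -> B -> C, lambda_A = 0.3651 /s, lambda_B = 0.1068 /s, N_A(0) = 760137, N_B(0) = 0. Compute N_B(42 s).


N_B(t) = lambda_A * N_A0 / (lambda_B - lambda_A) * [exp(-lambda_A*t) - exp(-lambda_B*t)]
exp(-0.3651*42) = 2.189987e-07; exp(-0.1068*42) = 0.01127012
N_B = 0.3651 * 760137 / (0.1068 - 0.3651) * (2.189987e-07 - 0.01127012)
N_B = 12109

12109


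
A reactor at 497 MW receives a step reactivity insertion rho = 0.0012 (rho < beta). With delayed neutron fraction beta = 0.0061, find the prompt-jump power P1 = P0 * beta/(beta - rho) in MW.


P1/P0 = beta / (beta - rho)
P1/P0 = 0.0061 / (0.0061 - 0.0012) = 1.244898
P1 = 497 * 1.244898 = 618.71 MW

618.71


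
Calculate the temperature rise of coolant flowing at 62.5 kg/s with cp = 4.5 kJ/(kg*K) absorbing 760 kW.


dT = Q / (m_dot * cp)
dT = 760 / (62.5 * 4.5)
dT = 2.7022 C

2.7022


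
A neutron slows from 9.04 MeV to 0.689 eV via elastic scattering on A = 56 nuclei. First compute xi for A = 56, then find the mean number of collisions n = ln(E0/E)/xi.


xi = 1 + (A-1)^2/(2A)*ln((A-1)/(A+1)) = 0.03529286 (for A = 56)
n = ln(E0/E) / xi
n = ln(9.04e6 / 0.689) / 0.03529286
n = ln(1.312046e+07) / 0.03529286 = 464.39

464.39


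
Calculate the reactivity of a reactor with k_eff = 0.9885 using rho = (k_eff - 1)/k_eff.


rho = (k_eff - 1) / k_eff
rho = (0.9885 - 1) / 0.9885
rho = -0.011634

-0.011634


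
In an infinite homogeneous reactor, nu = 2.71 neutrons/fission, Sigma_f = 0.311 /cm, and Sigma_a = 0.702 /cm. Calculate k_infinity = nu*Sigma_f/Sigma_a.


k_inf = nu * Sigma_f / Sigma_a
k_inf = 2.71 * 0.311 / 0.702
k_inf = 1.2006

1.2006


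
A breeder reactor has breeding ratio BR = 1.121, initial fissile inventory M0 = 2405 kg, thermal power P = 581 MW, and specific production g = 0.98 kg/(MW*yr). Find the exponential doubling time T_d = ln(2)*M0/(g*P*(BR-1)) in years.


Breeding gain G = BR - 1 = 1.121 - 1 = 0.121
Fissile production rate = g * P * G = 0.98 * 581 * 0.121 = 68.89498 kg/yr
T_d = ln(2) * M0 / (g * P * G)
T_d = ln(2) * 2405 / 68.89498 = 24.197 yr

24.197


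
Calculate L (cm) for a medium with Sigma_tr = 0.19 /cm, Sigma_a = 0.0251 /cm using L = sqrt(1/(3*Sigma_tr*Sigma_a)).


D = 1 / (3 * Sigma_tr) = 1 / (3 * 0.19) = 1.754386 cm
L = sqrt(D / Sigma_a)
L = sqrt(1.754386 / 0.0251)
L = 8.3604 cm

8.3604


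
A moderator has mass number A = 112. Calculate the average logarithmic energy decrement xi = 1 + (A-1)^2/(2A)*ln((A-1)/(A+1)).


xi = 1 + (A-1)^2/(2A) * ln((A-1)/(A+1))
xi = 1 + (112-1)^2/(2*112) * ln((112-1)/(112 +1))
xi = 0.017751

0.017751


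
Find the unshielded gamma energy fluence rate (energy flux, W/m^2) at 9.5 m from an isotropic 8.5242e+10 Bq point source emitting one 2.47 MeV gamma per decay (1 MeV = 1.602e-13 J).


psi = A * E * 1.602e-13 / (4*pi*r^2)
psi = 8.5242e+10 * 2.47 * 1.602e-13 / (4*pi*9.5^2)
psi = 2.9741e-05 W/m^2

2.9741e-05


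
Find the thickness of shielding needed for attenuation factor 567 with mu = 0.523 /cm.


x = ln(factor) / mu
x = ln(567) / 0.523
x = 12.123 cm

12.123


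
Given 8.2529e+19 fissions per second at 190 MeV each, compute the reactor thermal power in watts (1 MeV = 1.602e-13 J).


P = fission_rate * E_MeV * 1.602e-13
P = 8.2529e+19 * 190 * 1.602e-13
P = 2.5120e+09 W

2.5120e+09


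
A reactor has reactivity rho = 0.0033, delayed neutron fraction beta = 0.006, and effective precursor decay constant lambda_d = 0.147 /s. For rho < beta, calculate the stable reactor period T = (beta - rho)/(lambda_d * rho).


T = (beta - rho) / (lambda_d * rho)
T = (0.006 - 0.0033) / (0.147 * 0.0033)
T = 5.5659 s

5.5659


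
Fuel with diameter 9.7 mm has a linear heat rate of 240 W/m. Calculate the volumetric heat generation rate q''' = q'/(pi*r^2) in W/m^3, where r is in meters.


r = D / 2 / 1000 = 9.7 / 2 / 1000 = 0.00485 m
q''' = q' / (pi * r^2)
q''' = 240 / (pi * 0.00485^2)
q''' = 3.2477e+06 W/m^3

3.2477e+06


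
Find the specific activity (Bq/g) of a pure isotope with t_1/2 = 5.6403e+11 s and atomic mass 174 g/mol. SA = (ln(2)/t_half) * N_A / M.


lambda = ln(2) / t_half = ln(2) / 5.6403e+11 = 1.228919e-12 /s
SA = lambda * N_A / M
SA = 1.228919e-12 * 6.022e23 / 174
SA = 4.2532e+09 Bq/g

4.2532e+09


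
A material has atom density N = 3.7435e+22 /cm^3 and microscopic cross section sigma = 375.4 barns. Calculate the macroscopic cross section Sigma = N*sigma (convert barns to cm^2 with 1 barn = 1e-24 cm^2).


Sigma = N * sigma_barns * 1e-24
Sigma = 3.7435e+22 * 375.4 * 1e-24
Sigma = 14.053 /cm

14.053


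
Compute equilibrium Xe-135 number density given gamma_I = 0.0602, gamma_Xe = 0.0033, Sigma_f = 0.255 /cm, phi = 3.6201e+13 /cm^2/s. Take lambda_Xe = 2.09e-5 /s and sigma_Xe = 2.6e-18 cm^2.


Xe_eq = (gamma_I + gamma_Xe) * Sigma_f * phi / (lambda_Xe + sigma_Xe * phi)
Numerator = (0.0602 + 0.0033) * 0.255 * 3.6201e+13 = 5.861847e+11
Denominator = 2.09e-5 + 2.6e-18 * 3.6201e+13 = 1.150226e-04
Xe_eq = 5.861847e+11 / 1.150226e-04 = 5.0963e+15 /cm^3

5.0963e+15


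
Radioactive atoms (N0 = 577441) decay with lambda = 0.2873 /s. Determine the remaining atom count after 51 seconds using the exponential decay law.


N = N0 * exp(-lambda * t)
N = 577441 * exp(-0.2873 * 51)
N = 0.25009

0.25009


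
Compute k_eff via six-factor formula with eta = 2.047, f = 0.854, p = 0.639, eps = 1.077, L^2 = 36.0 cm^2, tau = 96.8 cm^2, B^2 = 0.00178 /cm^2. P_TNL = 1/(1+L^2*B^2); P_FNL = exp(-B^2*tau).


k_inf = eta*f*p*eps = 2.047*0.854*0.639*1.077 = 1.203074
P_TNL = 1/(1 + L^2*B^2) = 1/(1 + 36.0*0.00178) = 0.9397790
P_FNL = exp(-B^2*tau) = exp(-0.00178*96.8) = 0.8417233
k_eff = k_inf * P_TNL * P_FNL = 1.203074 * 0.9397790 * 0.8417233
k_eff = 0.95167

0.95167


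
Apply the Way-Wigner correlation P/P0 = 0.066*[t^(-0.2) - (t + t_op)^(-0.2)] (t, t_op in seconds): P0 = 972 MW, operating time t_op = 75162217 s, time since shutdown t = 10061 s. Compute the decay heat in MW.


P/P0 = 0.066 * [t^(-0.2) - (t + t_op)^(-0.2)]
P/P0 = 0.066 * [10061^(-0.2) - (10061 + 75162217)^(-0.2)]
P/P0 = 0.066 * [0.1582967 - 0.02659429] = 0.008692359
P = 972 * 0.008692359 = 8.4490 MW

8.4490


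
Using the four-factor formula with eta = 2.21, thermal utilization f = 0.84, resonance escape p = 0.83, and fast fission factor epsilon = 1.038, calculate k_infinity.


k_inf = eta * f * p * epsilon
k_inf = 2.21 * 0.84 * 0.83 * 1.038
k_inf = 1.5994

1.5994


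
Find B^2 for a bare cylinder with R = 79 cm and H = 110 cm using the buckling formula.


B^2 = (2.405/R)^2 + (pi/H)^2
B^2 = (2.405/79)^2 + (pi/110)^2
B^2 = 0.0017424 /cm^2

0.0017424


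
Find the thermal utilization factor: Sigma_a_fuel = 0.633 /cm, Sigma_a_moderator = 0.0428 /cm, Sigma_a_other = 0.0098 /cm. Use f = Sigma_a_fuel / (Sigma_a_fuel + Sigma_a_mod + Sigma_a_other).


f = Sigma_a_fuel / (Sigma_a_fuel + Sigma_a_mod + Sigma_a_other)
f = 0.633 / (0.633 + 0.0428 + 0.0098)
f = 0.92328

0.92328


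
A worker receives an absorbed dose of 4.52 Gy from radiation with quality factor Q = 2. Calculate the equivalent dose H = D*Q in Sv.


H = D * Q
H = 4.52 * 2
H = 9.0400 Sv

9.0400


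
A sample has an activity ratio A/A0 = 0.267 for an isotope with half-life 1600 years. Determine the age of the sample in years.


lambda = ln(2) / t_half = ln(2) / 1600 = 4.332170e-04 /yr
t = -ln(A/A0) / lambda
t = -ln(0.267) / 4.332170e-04
t = 3048.1 yr

3048.1


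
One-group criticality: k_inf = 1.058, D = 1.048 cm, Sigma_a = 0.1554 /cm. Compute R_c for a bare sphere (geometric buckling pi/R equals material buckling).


L^2 = D / Sigma_a = 1.048 / 0.1554 = 6.743887 cm^2
B_m^2 = (k_inf - 1) / L^2 = (1.058 - 1) / 6.743887 = 0.008600381 /cm^2
For a bare sphere: B_g = pi/R, so R_c = pi / sqrt(B_m^2)
R_c = pi / sqrt(0.008600381) = 33.876 cm

33.876


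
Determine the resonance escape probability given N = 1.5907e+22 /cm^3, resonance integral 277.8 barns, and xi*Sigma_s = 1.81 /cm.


p = exp(-N * I * 1e-24 / (xi*Sigma_s))
p = exp(-1.5907e+22 * 277.8 * 1e-24 / 1.81)
p = 0.087037

0.087037


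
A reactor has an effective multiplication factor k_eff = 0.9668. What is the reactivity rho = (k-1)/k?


rho = (k_eff - 1) / k_eff
rho = (0.9668 - 1) / 0.9668
rho = -0.034340

-0.034340


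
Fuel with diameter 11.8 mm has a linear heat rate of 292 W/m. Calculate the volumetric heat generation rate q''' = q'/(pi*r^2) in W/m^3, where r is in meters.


r = D / 2 / 1000 = 11.8 / 2 / 1000 = 0.0059 m
q''' = q' / (pi * r^2)
q''' = 292 / (pi * 0.0059^2)
q''' = 2.6701e+06 W/m^3

2.6701e+06


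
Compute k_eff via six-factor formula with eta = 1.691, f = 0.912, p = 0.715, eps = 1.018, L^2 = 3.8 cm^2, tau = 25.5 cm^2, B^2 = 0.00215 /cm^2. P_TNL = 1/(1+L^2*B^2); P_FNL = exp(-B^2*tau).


k_inf = eta*f*p*eps = 1.691*0.912*0.715*1.018 = 1.122515
P_TNL = 1/(1 + L^2*B^2) = 1/(1 + 3.8*0.00215) = 0.9918962
P_FNL = exp(-B^2*tau) = exp(-0.00215*25.5) = 0.9466508
k_eff = k_inf * P_TNL * P_FNL = 1.122515 * 0.9918962 * 0.9466508
k_eff = 1.0540

1.0540


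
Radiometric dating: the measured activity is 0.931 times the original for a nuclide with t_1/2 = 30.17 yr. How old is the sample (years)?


lambda = ln(2) / t_half = ln(2) / 30.17 = 0.02297472 /yr
t = -ln(A/A0) / lambda
t = -ln(0.931) / 0.02297472
t = 3.1119 yr

3.1119


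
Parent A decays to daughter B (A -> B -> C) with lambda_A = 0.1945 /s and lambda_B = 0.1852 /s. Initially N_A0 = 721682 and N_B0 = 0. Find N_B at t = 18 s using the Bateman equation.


N_B(t) = lambda_A * N_A0 / (lambda_B - lambda_A) * [exp(-lambda_A*t) - exp(-lambda_B*t)]
exp(-0.1945*18) = 0.03016720; exp(-0.1852*18) = 0.03566448
N_B = 0.1945 * 721682 / (0.1852 - 0.1945) * (0.03016720 - 0.03566448)
N_B = 82972

82972


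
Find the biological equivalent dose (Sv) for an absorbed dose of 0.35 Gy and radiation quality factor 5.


H = D * Q
H = 0.35 * 5
H = 1.7500 Sv

1.7500


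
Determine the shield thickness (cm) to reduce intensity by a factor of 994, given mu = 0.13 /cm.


x = ln(factor) / mu
x = ln(994) / 0.13
x = 53.090 cm

53.090


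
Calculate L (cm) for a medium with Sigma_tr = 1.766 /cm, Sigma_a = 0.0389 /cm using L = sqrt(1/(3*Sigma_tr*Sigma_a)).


D = 1 / (3 * Sigma_tr) = 1 / (3 * 1.766) = 0.1887505 cm
L = sqrt(D / Sigma_a)
L = sqrt(0.1887505 / 0.0389)
L = 2.2028 cm

2.2028


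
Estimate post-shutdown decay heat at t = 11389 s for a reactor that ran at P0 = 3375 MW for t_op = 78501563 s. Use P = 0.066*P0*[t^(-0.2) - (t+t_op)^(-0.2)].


P/P0 = 0.066 * [t^(-0.2) - (t + t_op)^(-0.2)]
P/P0 = 0.066 * [11389^(-0.2) - (11389 + 78501563)^(-0.2)]
P/P0 = 0.066 * [0.1544198 - 0.02636403] = 0.008451681
P = 3375 * 0.008451681 = 28.524 MW

28.524


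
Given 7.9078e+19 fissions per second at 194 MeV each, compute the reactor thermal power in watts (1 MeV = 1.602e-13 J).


P = fission_rate * E_MeV * 1.602e-13
P = 7.9078e+19 * 194 * 1.602e-13
P = 2.4576e+09 W

2.4576e+09


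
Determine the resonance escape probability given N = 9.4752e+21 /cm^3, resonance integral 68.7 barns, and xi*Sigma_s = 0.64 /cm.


p = exp(-N * I * 1e-24 / (xi*Sigma_s))
p = exp(-9.4752e+21 * 68.7 * 1e-24 / 0.64)
p = 0.36164

0.36164


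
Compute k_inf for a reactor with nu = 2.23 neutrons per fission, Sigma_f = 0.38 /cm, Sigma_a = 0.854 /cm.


k_inf = nu * Sigma_f / Sigma_a
k_inf = 2.23 * 0.38 / 0.854
k_inf = 0.99227

0.99227


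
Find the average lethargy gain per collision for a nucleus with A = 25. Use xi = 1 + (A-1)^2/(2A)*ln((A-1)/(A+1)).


xi = 1 + (A-1)^2/(2A) * ln((A-1)/(A+1))
xi = 1 + (25-1)^2/(2*25) * ln((25-1)/(25 +1))
xi = 0.077908

0.077908


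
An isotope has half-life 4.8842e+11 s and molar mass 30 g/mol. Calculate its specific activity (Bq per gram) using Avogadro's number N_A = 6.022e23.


lambda = ln(2) / t_half = ln(2) / 4.8842e+11 = 1.419162e-12 /s
SA = lambda * N_A / M
SA = 1.419162e-12 * 6.022e23 / 30
SA = 2.8487e+10 Bq/g

2.8487e+10


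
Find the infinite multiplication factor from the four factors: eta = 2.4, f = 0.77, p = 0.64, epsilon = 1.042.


k_inf = eta * f * p * epsilon
k_inf = 2.4 * 0.77 * 0.64 * 1.042
k_inf = 1.2324

1.2324


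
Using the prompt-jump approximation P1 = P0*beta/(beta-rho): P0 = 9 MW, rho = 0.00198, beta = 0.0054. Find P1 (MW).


P1/P0 = beta / (beta - rho)
P1/P0 = 0.0054 / (0.0054 - 0.00198) = 1.578947
P1 = 9 * 1.578947 = 14.211 MW

14.211


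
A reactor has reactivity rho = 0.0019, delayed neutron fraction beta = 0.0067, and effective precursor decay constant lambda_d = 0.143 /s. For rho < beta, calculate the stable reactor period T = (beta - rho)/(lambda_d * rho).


T = (beta - rho) / (lambda_d * rho)
T = (0.0067 - 0.0019) / (0.143 * 0.0019)
T = 17.667 s

17.667


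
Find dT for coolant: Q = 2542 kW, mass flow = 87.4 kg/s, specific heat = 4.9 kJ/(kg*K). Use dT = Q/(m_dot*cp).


dT = Q / (m_dot * cp)
dT = 2542 / (87.4 * 4.9)
dT = 5.9356 C

5.9356


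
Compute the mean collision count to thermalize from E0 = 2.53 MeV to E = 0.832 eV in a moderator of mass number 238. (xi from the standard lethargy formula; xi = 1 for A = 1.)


xi = 1 + (A-1)^2/(2A)*ln((A-1)/(A+1)) = 0.008379872 (for A = 238)
n = ln(E0/E) / xi
n = ln(2.53e6 / 0.832) / 0.008379872
n = ln(3.040865e+06) / 0.008379872 = 1781.4

1781.4


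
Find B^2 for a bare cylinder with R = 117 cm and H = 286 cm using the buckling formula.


B^2 = (2.405/R)^2 + (pi/H)^2
B^2 = (2.405/117)^2 + (pi/286)^2
B^2 = 5.4319e-04 /cm^2

5.4319e-04


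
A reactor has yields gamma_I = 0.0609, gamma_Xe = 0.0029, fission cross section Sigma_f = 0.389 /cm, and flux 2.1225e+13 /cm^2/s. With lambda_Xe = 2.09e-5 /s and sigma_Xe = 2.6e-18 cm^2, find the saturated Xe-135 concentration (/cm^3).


Xe_eq = (gamma_I + gamma_Xe) * Sigma_f * phi / (lambda_Xe + sigma_Xe * phi)
Numerator = (0.0609 + 0.0029) * 0.389 * 2.1225e+13 = 5.267663e+11
Denominator = 2.09e-5 + 2.6e-18 * 2.1225e+13 = 7.608500e-05
Xe_eq = 5.267663e+11 / 7.608500e-05 = 6.9234e+15 /cm^3

6.9234e+15


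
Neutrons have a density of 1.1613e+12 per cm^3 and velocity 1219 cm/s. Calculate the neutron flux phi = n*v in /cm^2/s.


phi = n * v
phi = 1.1613e+12 * 1219
phi = 1.4156e+15 /cm^2/s

1.4156e+15


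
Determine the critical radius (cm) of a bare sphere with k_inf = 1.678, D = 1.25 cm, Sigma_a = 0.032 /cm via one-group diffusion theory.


L^2 = D / Sigma_a = 1.25 / 0.032 = 39.06250 cm^2
B_m^2 = (k_inf - 1) / L^2 = (1.678 - 1) / 39.06250 = 0.01735680 /cm^2
For a bare sphere: B_g = pi/R, so R_c = pi / sqrt(B_m^2)
R_c = pi / sqrt(0.01735680) = 23.846 cm

23.846


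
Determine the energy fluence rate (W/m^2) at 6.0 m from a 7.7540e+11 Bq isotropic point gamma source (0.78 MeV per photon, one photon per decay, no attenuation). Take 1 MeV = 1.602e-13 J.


psi = A * E * 1.602e-13 / (4*pi*r^2)
psi = 7.7540e+11 * 0.78 * 1.602e-13 / (4*pi*6.0^2)
psi = 2.1418e-04 W/m^2

2.1418e-04


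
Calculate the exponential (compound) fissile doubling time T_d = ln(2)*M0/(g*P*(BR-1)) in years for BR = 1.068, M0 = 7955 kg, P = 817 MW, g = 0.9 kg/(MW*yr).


Breeding gain G = BR - 1 = 1.068 - 1 = 0.068
Fissile production rate = g * P * G = 0.9 * 817 * 0.068 = 50.0004 kg/yr
T_d = ln(2) * M0 / (g * P * G)
T_d = ln(2) * 7955 / 50.0004 = 110.28 yr

110.28


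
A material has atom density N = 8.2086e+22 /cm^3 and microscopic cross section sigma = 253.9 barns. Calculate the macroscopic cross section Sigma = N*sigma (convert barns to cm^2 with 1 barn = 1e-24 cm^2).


Sigma = N * sigma_barns * 1e-24
Sigma = 8.2086e+22 * 253.9 * 1e-24
Sigma = 20.842 /cm

20.842


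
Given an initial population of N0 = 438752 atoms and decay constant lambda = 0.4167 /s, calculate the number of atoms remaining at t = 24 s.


N = N0 * exp(-lambda * t)
N = 438752 * exp(-0.4167 * 24)
N = 19.903

19.903


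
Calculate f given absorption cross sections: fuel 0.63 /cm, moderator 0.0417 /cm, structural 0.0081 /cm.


f = Sigma_a_fuel / (Sigma_a_fuel + Sigma_a_mod + Sigma_a_other)
f = 0.63 / (0.63 + 0.0417 + 0.0081)
f = 0.92674

0.92674


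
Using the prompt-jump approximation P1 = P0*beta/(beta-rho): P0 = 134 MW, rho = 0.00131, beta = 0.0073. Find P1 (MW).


P1/P0 = beta / (beta - rho)
P1/P0 = 0.0073 / (0.0073 - 0.00131) = 1.218698
P1 = 134 * 1.218698 = 163.31 MW

163.31


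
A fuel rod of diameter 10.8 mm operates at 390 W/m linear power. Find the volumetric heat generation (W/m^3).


r = D / 2 / 1000 = 10.8 / 2 / 1000 = 0.0054 m
q''' = q' / (pi * r^2)
q''' = 390 / (pi * 0.0054^2)
q''' = 4.2572e+06 W/m^3

4.2572e+06


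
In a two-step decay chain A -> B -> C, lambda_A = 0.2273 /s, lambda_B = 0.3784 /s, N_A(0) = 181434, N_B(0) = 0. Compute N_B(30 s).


N_B(t) = lambda_A * N_A0 / (lambda_B - lambda_A) * [exp(-lambda_A*t) - exp(-lambda_B*t)]
exp(-0.2273*30) = 0.001092813; exp(-0.3784*30) = 1.174597e-05
N_B = 0.2273 * 181434 / (0.3784 - 0.2273) * (0.001092813 - 1.174597e-05)
N_B = 295.06

295.06


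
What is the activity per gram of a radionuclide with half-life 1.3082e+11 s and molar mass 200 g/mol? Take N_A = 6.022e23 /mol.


lambda = ln(2) / t_half = ln(2) / 1.3082e+11 = 5.298480e-12 /s
SA = lambda * N_A / M
SA = 5.298480e-12 * 6.022e23 / 200
SA = 1.5954e+10 Bq/g

1.5954e+10


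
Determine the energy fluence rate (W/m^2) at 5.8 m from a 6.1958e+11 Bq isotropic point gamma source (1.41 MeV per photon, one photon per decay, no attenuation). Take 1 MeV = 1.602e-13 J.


psi = A * E * 1.602e-13 / (4*pi*r^2)
psi = 6.1958e+11 * 1.41 * 1.602e-13 / (4*pi*5.8^2)
psi = 3.3106e-04 W/m^2

3.3106e-04


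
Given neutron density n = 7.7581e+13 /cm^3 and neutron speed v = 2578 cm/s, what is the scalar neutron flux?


phi = n * v
phi = 7.7581e+13 * 2578
phi = 2.0000e+17 /cm^2/s

2.0000e+17


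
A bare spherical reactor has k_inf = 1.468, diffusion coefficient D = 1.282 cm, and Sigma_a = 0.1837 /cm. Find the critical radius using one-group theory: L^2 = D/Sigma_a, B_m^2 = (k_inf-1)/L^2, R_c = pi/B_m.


L^2 = D / Sigma_a = 1.282 / 0.1837 = 6.978770 cm^2
B_m^2 = (k_inf - 1) / L^2 = (1.468 - 1) / 6.978770 = 0.06706053 /cm^2
For a bare sphere: B_g = pi/R, so R_c = pi / sqrt(B_m^2)
R_c = pi / sqrt(0.06706053) = 12.132 cm

12.132


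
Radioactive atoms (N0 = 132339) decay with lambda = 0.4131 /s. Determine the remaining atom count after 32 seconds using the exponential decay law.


N = N0 * exp(-lambda * t)
N = 132339 * exp(-0.4131 * 32)
N = 0.24025

0.24025


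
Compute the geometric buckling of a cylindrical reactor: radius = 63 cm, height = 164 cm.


B^2 = (2.405/R)^2 + (pi/H)^2
B^2 = (2.405/63)^2 + (pi/164)^2
B^2 = 0.0018243 /cm^2

0.0018243


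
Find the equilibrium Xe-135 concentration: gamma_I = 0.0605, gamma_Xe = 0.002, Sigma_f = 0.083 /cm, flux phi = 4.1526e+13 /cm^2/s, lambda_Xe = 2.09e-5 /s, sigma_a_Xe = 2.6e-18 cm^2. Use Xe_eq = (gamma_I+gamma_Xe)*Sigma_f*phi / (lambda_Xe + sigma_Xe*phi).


Xe_eq = (gamma_I + gamma_Xe) * Sigma_f * phi / (lambda_Xe + sigma_Xe * phi)
Numerator = (0.0605 + 0.002) * 0.083 * 4.1526e+13 = 2.154161e+11
Denominator = 2.09e-5 + 2.6e-18 * 4.1526e+13 = 1.288676e-04
Xe_eq = 2.154161e+11 / 1.288676e-04 = 1.6716e+15 /cm^3

1.6716e+15


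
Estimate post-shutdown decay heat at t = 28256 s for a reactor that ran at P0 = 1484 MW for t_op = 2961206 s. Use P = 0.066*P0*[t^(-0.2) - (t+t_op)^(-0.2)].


P/P0 = 0.066 * [t^(-0.2) - (t + t_op)^(-0.2)]
P/P0 = 0.066 * [28256^(-0.2) - (28256 + 2961206)^(-0.2)]
P/P0 = 0.066 * [0.1287591 - 0.05068523] = 0.005152875
P = 1484 * 0.005152875 = 7.6469 MW

7.6469


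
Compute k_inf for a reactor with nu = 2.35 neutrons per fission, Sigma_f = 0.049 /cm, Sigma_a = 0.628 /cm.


k_inf = nu * Sigma_f / Sigma_a
k_inf = 2.35 * 0.049 / 0.628
k_inf = 0.18336

0.18336


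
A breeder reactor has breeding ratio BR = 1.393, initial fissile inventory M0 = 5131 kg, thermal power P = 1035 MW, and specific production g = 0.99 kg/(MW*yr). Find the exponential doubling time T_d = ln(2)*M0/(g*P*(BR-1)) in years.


Breeding gain G = BR - 1 = 1.393 - 1 = 0.393
Fissile production rate = g * P * G = 0.99 * 1035 * 0.393 = 402.68745 kg/yr
T_d = ln(2) * M0 / (g * P * G)
T_d = ln(2) * 5131 / 402.68745 = 8.8320 yr

8.8320


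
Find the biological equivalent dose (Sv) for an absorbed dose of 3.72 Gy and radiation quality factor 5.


H = D * Q
H = 3.72 * 5
H = 18.600 Sv

18.600


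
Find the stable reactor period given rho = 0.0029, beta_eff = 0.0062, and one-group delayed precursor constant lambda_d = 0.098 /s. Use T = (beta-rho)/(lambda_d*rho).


T = (beta - rho) / (lambda_d * rho)
T = (0.0062 - 0.0029) / (0.098 * 0.0029)
T = 11.612 s

11.612


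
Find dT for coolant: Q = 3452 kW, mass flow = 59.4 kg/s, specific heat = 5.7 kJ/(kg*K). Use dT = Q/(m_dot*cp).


dT = Q / (m_dot * cp)
dT = 3452 / (59.4 * 5.7)
dT = 10.196 C

10.196


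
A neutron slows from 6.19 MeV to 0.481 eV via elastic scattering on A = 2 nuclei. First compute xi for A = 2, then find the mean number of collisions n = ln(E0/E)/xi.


xi = 1 + (A-1)^2/(2A)*ln((A-1)/(A+1)) = 0.7253469 (for A = 2)
n = ln(E0/E) / xi
n = ln(6.19e6 / 0.481) / 0.7253469
n = ln(1.286902e+07) / 0.7253469 = 22.569

22.569


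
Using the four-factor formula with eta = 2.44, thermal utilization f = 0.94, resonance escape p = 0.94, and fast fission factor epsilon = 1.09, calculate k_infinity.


k_inf = eta * f * p * epsilon
k_inf = 2.44 * 0.94 * 0.94 * 1.09
k_inf = 2.3500

2.3500


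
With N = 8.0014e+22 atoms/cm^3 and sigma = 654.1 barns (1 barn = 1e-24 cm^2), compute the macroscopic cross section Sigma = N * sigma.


Sigma = N * sigma_barns * 1e-24
Sigma = 8.0014e+22 * 654.1 * 1e-24
Sigma = 52.337 /cm

52.337


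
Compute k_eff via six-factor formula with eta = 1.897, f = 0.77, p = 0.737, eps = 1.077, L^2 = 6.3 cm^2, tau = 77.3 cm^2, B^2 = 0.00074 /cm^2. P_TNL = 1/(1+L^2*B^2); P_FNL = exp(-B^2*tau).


k_inf = eta*f*p*eps = 1.897*0.77*0.737*1.077 = 1.159421
P_TNL = 1/(1 + L^2*B^2) = 1/(1 + 6.3*0.00074) = 0.9953596
P_FNL = exp(-B^2*tau) = exp(-0.00074*77.3) = 0.9444033
k_eff = k_inf * P_TNL * P_FNL = 1.159421 * 0.9953596 * 0.9444033
k_eff = 1.0899

1.0899
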